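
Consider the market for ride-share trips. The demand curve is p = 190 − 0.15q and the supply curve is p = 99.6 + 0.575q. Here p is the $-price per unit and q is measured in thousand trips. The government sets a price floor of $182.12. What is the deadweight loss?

$1887.37 thousand

Competitive equilibrium: 190 − 0.15q = 99.6 + 0.575q → q* = 124.6897, p* = 171.2966.
At the floor p = 182.12, quantity demanded = (190 − 182.12)/0.15 = 52.5333.
Sellers' marginal cost at q' = 52.5333: 99.6 + 0.575·52.5333 = 129.8066.
Δq = 124.6897 − 52.5333 = 72.1564; wedge = 182.12 − 129.8066 = 52.3134.
The triangle = ½ × 72.1564 × 52.3134 = $1887.37 thousand.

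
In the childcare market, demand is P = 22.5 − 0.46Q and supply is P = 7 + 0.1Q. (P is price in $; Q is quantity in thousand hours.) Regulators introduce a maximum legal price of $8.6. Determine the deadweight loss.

$38.19 thousand

Competitive equilibrium: 22.5 − 0.46Q = 7 + 0.1Q → Q* = 27.6786, P* = 9.7679.
At the ceiling P = 8.6, quantity supplied = (8.6 − 7)/0.1 = 16.
Willingness to pay at Q' = 16: 22.5 − 0.46·16 = 15.14.
ΔQ = 27.6786 − 16 = 11.6786; wedge = 15.14 − 8.6 = 6.54.
Deadweight loss = ½ × 11.6786 × 6.54 = $38.19 thousand.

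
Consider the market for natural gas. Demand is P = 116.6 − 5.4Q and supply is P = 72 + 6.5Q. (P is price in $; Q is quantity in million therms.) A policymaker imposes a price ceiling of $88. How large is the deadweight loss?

Competitive equilibrium: 116.6 − 5.4Q = 72 + 6.5Q → Q* = 3.7479, P* = 96.3613.
At the ceiling P = 88, quantity supplied = (88 − 72)/6.5 = 2.4615.
Willingness to pay at Q' = 2.4615: 116.6 − 5.4·2.4615 = 103.3079.
ΔQ = 3.7479 − 2.4615 = 1.2864; wedge = 103.3079 − 88 = 15.3079.
Deadweight loss = ½ × 1.2864 × 15.3079 = $9.85 million.

$9.85 million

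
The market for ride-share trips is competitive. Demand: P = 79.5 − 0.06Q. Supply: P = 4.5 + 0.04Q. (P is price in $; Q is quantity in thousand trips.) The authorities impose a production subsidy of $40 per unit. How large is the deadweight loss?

$8000 thousand

Competitive equilibrium: 79.5 − 0.06Q = 4.5 + 0.04Q → Q* = 750, P* = 34.5.
The subsidy lowers effective supply by 40: P = 0.04Q − 35.5.
New quantity: 79.5 − 0.06Q = 0.04Q − 35.5 → Q' = 1150.
Overproduction ΔQ = 1150 − 750 = 400; wedge = subsidy = 40.
DWL = ½ × 400 × 40 = $8000 thousand.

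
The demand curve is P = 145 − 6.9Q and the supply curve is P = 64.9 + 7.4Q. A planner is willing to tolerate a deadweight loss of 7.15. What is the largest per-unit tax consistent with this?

14.3

Competitive equilibrium: 145 − 6.9Q = 64.9 + 7.4Q → Q* = 5.6014, P* = 106.3503.
A tax t gives ΔQ = t/14.3 and wedge t, so DWL = t²/28.6.
t²/28.6 = 7.15 → t² = 204.49 → t = 14.3.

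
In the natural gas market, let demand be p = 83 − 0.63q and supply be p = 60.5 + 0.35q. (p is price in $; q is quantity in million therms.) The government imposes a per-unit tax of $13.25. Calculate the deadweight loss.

Competitive equilibrium: 83 − 0.63q = 60.5 + 0.35q → q* = 22.9592, p* = 68.5357.
With the tax, the buyer price exceeds the seller price by 13.25: (83 − 0.63q) − (60.5 + 0.35q) = 13.25 → q' = 9.4388.
Δq = 22.9592 − 9.4388 = 13.5204; the wedge equals the tax, 13.25.
Deadweight loss = ½ × 13.5204 × 13.25 = $89.57 million.

$89.57 million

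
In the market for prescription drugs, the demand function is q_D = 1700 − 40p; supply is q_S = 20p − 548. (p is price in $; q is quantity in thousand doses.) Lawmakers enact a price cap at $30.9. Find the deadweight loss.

$646.82 thousand

In inverse form: demand p = 42.5 − 0.025q, supply p = 27.4 + 0.05q.
Competitive equilibrium: 42.5 − 0.025q = 27.4 + 0.05q → q* = 201.3333, p* = 37.4667.
At the ceiling p = 30.9, quantity supplied = (30.9 − 27.4)/0.05 = 70.
Willingness to pay at q' = 70: 42.5 − 0.025·70 = 40.75.
Δq = 201.3333 − 70 = 131.3333; wedge = 40.75 − 30.9 = 9.85.
The triangle = ½ × 131.3333 × 9.85 = $646.82 thousand.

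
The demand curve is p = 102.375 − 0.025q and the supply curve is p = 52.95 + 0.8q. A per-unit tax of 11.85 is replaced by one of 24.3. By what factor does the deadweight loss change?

Competitive equilibrium: 102.375 − 0.025q = 52.95 + 0.8q → q* = 59.9091, p* = 100.8773.
For a per-unit tax t: Δq = t/0.825, so DWL = ½·t·(t/0.825) = t²/1.65.
At t = 11.85: DWL = 85.105. At t = 24.3: DWL = 357.873.
Ratio = (24.3/11.85)² = 4.205.

4.205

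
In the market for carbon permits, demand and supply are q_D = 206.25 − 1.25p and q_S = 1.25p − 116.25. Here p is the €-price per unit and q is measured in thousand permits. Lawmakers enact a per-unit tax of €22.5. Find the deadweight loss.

In inverse form: demand p = 165 − 0.8q, supply p = 93 + 0.8q.
Competitive equilibrium: 165 − 0.8q = 93 + 0.8q → q* = 45, p* = 129.
With the tax, the buyer price exceeds the seller price by 22.5: (165 − 0.8q) − (93 + 0.8q) = 22.5 → q' = 30.9375.
Δq = 45 − 30.9375 = 14.0625; the wedge equals the tax, 22.5.
DWL = ½ × 14.0625 × 22.5 = €158.20 thousand.

€158.20 thousand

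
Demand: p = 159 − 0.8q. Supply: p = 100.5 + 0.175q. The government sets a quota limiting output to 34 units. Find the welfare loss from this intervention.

329.55

Competitive equilibrium: 159 − 0.8q = 100.5 + 0.175q → q* = 60, p* = 111.
At q = 34: demand price = 159 − 0.8·34 = 131.8; supply price = 100.5 + 0.175·34 = 106.45.
Δq = 60 − 34 = 26; wedge = 131.8 − 106.45 = 25.35.
Deadweight loss = ½ × 26 × 25.35 = 329.55.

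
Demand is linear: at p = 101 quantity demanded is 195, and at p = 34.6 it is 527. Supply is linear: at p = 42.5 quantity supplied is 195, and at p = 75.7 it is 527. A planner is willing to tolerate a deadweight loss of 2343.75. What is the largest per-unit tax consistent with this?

37.5

Demand slope = (34.6 − 101)/(527 − 195) = −0.2, so p = 140 − 0.2q.
Supply slope = (75.7 − 42.5)/(527 − 195) = 0.1, so p = 23 + 0.1q.
Competitive equilibrium: 140 − 0.2q = 23 + 0.1q → q* = 390, p* = 62.
A tax t gives Δq = t/0.3 and wedge t, so DWL = t²/0.6.
t²/0.6 = 2343.75 → t² = 1406.25 → t = 37.5.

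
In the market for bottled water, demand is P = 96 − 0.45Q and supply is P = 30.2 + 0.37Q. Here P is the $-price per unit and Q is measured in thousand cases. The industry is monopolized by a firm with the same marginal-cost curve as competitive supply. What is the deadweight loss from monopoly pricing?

$331.46 thousand

Competitive equilibrium: 96 − 0.45Q = 30.2 + 0.37Q → Q* = 80.2439, P* = 59.8902.
Marginal revenue: MR = 96 − 0.9Q. Set MR = MC: 96 − 0.9Q = 30.2 + 0.37Q → Q_m = 51.811.
Price P_m = 96 − 0.45·51.811 = 72.6851; MC(Q_m) = 30.2 + 0.37·51.811 = 49.3701.
Competitive Q* = 80.2439, so ΔQ = 28.4329; wedge = 72.6851 − 49.3701 = 23.315.
Deadweight loss = ½ × 28.4329 × 23.315 = $331.46 thousand.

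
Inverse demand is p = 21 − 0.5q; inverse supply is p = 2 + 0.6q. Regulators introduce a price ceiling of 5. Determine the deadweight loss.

Competitive equilibrium: 21 − 0.5q = 2 + 0.6q → q* = 17.2727, p* = 12.3636.
At the ceiling p = 5, quantity supplied = (5 − 2)/0.6 = 5.
Willingness to pay at q' = 5: 21 − 0.5·5 = 18.5.
Δq = 17.2727 − 5 = 12.2727; wedge = 18.5 − 5 = 13.5.
DWL = ½ × 12.2727 × 13.5 = 82.84.

82.84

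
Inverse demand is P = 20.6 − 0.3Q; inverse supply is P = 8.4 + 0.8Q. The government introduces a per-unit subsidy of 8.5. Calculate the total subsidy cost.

Competitive equilibrium: 20.6 − 0.3Q = 8.4 + 0.8Q → Q* = 11.0909, P* = 17.2727.
The subsidy lowers effective supply by 8.5: P = 0.8Q − 0.1.
New quantity: 20.6 − 0.3Q = 0.8Q − 0.1 → Q' = 18.8182.
Total subsidy cost = 8.5 × 18.8182 = 159.95.

159.95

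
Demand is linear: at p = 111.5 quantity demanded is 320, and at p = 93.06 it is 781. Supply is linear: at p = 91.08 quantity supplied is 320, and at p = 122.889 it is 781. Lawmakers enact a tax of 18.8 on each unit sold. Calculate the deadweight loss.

1621.28

Demand slope = (93.06 − 111.5)/(781 − 320) = −0.04, so p = 124.3 − 0.04q.
Supply slope = (122.889 − 91.08)/(781 − 320) = 0.069, so p = 69 + 0.069q.
Competitive equilibrium: 124.3 − 0.04q = 69 + 0.069q → q* = 507.3394, p* = 104.0064.
With the tax, the buyer price exceeds the seller price by 18.8: (124.3 − 0.04q) − (69 + 0.069q) = 18.8 → q' = 334.8624.
Δq = 507.3394 − 334.8624 = 172.477; the wedge equals the tax, 18.8.
DWL = ½ × 172.477 × 18.8 = 1621.28.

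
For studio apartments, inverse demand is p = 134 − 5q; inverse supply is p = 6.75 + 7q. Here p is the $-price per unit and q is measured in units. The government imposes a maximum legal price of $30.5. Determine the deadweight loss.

Competitive equilibrium: 134 − 5q = 6.75 + 7q → q* = 10.6042, p* = 80.9792.
At the ceiling p = 30.5, quantity supplied = (30.5 − 6.75)/7 = 3.3929.
Willingness to pay at q' = 3.3929: 134 − 5·3.3929 = 117.0355.
Δq = 10.6042 − 3.3929 = 7.2113; wedge = 117.0355 − 30.5 = 86.5355.
DWL = ½ × 7.2113 × 86.5355 = $312.02.

$312.02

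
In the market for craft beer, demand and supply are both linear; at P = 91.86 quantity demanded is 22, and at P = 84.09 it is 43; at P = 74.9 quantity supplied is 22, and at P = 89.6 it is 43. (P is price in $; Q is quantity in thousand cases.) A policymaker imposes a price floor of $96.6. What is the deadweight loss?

$439.49 thousand

Demand slope = (84.09 − 91.86)/(43 − 22) = −0.37, so P = 100 − 0.37Q.
Supply slope = (89.6 − 74.9)/(43 − 22) = 0.7, so P = 59.5 + 0.7Q.
Competitive equilibrium: 100 − 0.37Q = 59.5 + 0.7Q → Q* = 37.8505, P* = 85.9953.
At the floor P = 96.6, quantity demanded = (100 − 96.6)/0.37 = 9.1892.
Sellers' marginal cost at Q' = 9.1892: 59.5 + 0.7·9.1892 = 65.9324.
ΔQ = 37.8505 − 9.1892 = 28.6613; wedge = 96.6 − 65.9324 = 30.6676.
Deadweight loss = ½ × 28.6613 × 30.6676 = $439.49 thousand.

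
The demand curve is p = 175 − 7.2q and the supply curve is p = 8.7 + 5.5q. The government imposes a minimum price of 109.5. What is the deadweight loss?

Competitive equilibrium: 175 − 7.2q = 8.7 + 5.5q → q* = 13.0945, p* = 80.7197.
At the floor p = 109.5, quantity demanded = (175 − 109.5)/7.2 = 9.0972.
Sellers' marginal cost at q' = 9.0972: 8.7 + 5.5·9.0972 = 58.7346.
Δq = 13.0945 − 9.0972 = 3.9973; wedge = 109.5 − 58.7346 = 50.7654.
DWL = ½ × 3.9973 × 50.7654 = 101.46.

101.46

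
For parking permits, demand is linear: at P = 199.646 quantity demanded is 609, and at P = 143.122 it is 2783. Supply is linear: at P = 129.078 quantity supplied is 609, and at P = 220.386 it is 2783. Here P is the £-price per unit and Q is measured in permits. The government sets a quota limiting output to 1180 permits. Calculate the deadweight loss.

£7407.56

Demand slope = (143.122 − 199.646)/(2783 − 609) = −0.026, so P = 215.48 − 0.026Q.
Supply slope = (220.386 − 129.078)/(2783 − 609) = 0.042, so P = 103.5 + 0.042Q.
Competitive equilibrium: 215.48 − 0.026Q = 103.5 + 0.042Q → Q* = 1646.7647, P* = 172.6641.
At Q = 1180: demand price = 215.48 − 0.026·1180 = 184.8; supply price = 103.5 + 0.042·1180 = 153.06.
ΔQ = 1646.7647 − 1180 = 466.7647; wedge = 184.8 − 153.06 = 31.74.
Welfare loss = ½ × 466.7647 × 31.74 = £7407.56.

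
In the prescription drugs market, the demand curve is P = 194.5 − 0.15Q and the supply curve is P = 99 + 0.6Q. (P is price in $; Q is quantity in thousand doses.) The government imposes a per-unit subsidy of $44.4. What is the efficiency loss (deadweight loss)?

Competitive equilibrium: 194.5 − 0.15Q = 99 + 0.6Q → Q* = 127.3333, P* = 175.4.
The subsidy lowers effective supply by 44.4: P = 54.6 + 0.6Q.
New quantity: 194.5 − 0.15Q = 54.6 + 0.6Q → Q' = 186.5333.
Overproduction ΔQ = 186.5333 − 127.3333 = 59.2; wedge = subsidy = 44.4.
The triangle = ½ × 59.2 × 44.4 = $1314.24 thousand.

$1314.24 thousand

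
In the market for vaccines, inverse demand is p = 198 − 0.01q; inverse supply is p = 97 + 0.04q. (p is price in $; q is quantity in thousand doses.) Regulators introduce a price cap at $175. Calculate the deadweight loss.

Competitive equilibrium: 198 − 0.01q = 97 + 0.04q → q* = 2020, p* = 177.8.
At the ceiling p = 175, quantity supplied = (175 − 97)/0.04 = 1950.
Willingness to pay at q' = 1950: 198 − 0.01·1950 = 178.5.
Δq = 2020 − 1950 = 70; wedge = 178.5 − 175 = 3.5.
The triangle = ½ × 70 × 3.5 = $122.50 thousand.

$122.50 thousand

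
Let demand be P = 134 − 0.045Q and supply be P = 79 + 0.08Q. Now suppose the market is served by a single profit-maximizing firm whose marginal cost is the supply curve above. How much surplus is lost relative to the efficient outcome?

Competitive equilibrium: 134 − 0.045Q = 79 + 0.08Q → Q* = 440, P* = 114.2.
Marginal revenue: MR = 134 − 0.09Q. Set MR = MC: 134 − 0.09Q = 79 + 0.08Q → Q_m = 323.5294.
Price P_m = 134 − 0.045·323.5294 = 119.4412; MC(Q_m) = 79 + 0.08·323.5294 = 104.8824.
Competitive Q* = 440, so ΔQ = 116.4706; wedge = 119.4412 − 104.8824 = 14.5588.
The triangle = ½ × 116.4706 × 14.5588 = 847.84.

847.84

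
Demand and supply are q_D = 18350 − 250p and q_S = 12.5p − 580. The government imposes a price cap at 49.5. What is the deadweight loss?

In inverse form: demand p = 73.4 − 0.004q, supply p = 46.4 + 0.08q.
Competitive equilibrium: 73.4 − 0.004q = 46.4 + 0.08q → q* = 321.4286, p* = 72.1143.
At the ceiling p = 49.5, quantity supplied = (49.5 − 46.4)/0.08 = 38.75.
Willingness to pay at q' = 38.75: 73.4 − 0.004·38.75 = 73.245.
Δq = 321.4286 − 38.75 = 282.6786; wedge = 73.245 − 49.5 = 23.745.
Deadweight loss = ½ × 282.6786 × 23.745 = 3356.10.

3356.10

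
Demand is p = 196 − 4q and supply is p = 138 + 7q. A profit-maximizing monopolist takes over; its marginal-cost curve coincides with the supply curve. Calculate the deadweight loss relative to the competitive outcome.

10.87

Competitive equilibrium: 196 − 4q = 138 + 7q → q* = 5.2727, p* = 174.9091.
Marginal revenue: MR = 196 − 8q. Set MR = MC: 196 − 8q = 138 + 7q → q_m = 3.8667.
Price p_m = 196 − 4·3.8667 = 180.5332; MC(q_m) = 138 + 7·3.8667 = 165.0669.
Competitive q* = 5.2727, so Δq = 1.406; wedge = 180.5332 − 165.0669 = 15.4663.
The triangle = ½ × 1.406 × 15.4663 = 10.87.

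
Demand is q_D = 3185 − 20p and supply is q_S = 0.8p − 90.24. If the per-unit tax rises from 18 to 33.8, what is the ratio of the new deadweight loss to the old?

3.526

In inverse form: demand p = 159.25 − 0.05q, supply p = 112.8 + 1.25q.
Competitive equilibrium: 159.25 − 0.05q = 112.8 + 1.25q → q* = 35.7308, p* = 157.4635.
For a per-unit tax t: Δq = t/1.3, so DWL = ½·t·(t/1.3) = t²/2.6.
At t = 18: DWL = 124.615. At t = 33.8: DWL = 439.4.
Ratio = (33.8/18)² = 3.526.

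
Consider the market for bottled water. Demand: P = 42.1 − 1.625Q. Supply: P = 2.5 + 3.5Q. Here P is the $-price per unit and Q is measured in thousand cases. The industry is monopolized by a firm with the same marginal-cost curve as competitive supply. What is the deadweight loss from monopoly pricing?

$8.87 thousand

Competitive equilibrium: 42.1 − 1.625Q = 2.5 + 3.5Q → Q* = 7.7268, P* = 29.5439.
Marginal revenue: MR = 42.1 − 3.25Q. Set MR = MC: 42.1 − 3.25Q = 2.5 + 3.5Q → Q_m = 5.8667.
Price P_m = 42.1 − 1.625·5.8667 = 32.5666; MC(Q_m) = 2.5 + 3.5·5.8667 = 23.0335.
Competitive Q* = 7.7268, so ΔQ = 1.8601; wedge = 32.5666 − 23.0335 = 9.5331.
The triangle = ½ × 1.8601 × 9.5331 = $8.87 thousand.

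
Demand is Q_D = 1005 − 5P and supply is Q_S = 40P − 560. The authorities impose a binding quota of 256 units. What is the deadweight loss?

37209.69

In inverse form: demand P = 201 − 0.2Q, supply P = 14 + 0.025Q.
Competitive equilibrium: 201 − 0.2Q = 14 + 0.025Q → Q* = 831.1111, P* = 34.7778.
At Q = 256: demand price = 201 − 0.2·256 = 149.8; supply price = 14 + 0.025·256 = 20.4.
ΔQ = 831.1111 − 256 = 575.1111; wedge = 149.8 − 20.4 = 129.4.
Deadweight loss = ½ × 575.1111 × 129.4 = 37209.69.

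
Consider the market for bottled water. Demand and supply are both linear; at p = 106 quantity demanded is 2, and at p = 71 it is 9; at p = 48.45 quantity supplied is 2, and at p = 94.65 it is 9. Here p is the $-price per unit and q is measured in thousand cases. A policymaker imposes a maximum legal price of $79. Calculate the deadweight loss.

Demand slope = (71 − 106)/(9 − 2) = −5, so p = 116 − 5q.
Supply slope = (94.65 − 48.45)/(9 − 2) = 6.6, so p = 35.25 + 6.6q.
Competitive equilibrium: 116 − 5q = 35.25 + 6.6q → q* = 6.9612, p* = 81.194.
At the ceiling p = 79, quantity supplied = (79 − 35.25)/6.6 = 6.6288.
Willingness to pay at q' = 6.6288: 116 − 5·6.6288 = 82.856.
Δq = 6.9612 − 6.6288 = 0.3324; wedge = 82.856 − 79 = 3.856.
DWL = ½ × 0.3324 × 3.856 = $0.64 thousand.

$0.64 thousand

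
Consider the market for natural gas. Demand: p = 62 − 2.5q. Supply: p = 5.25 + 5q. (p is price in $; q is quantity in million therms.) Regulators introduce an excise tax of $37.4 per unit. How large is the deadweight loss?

$93.25 million

Competitive equilibrium: 62 − 2.5q = 5.25 + 5q → q* = 7.5667, p* = 43.0833.
With the tax, the buyer price exceeds the seller price by 37.4: (62 − 2.5q) − (5.25 + 5q) = 37.4 → q' = 2.58.
Δq = 7.5667 − 2.58 = 4.9867; the wedge equals the tax, 37.4.
DWL = ½ × 4.9867 × 37.4 = $93.25 million.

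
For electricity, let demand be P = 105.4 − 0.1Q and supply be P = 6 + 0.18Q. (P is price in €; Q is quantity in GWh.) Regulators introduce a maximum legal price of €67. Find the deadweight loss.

€36.34

Competitive equilibrium: 105.4 − 0.1Q = 6 + 0.18Q → Q* = 355, P* = 69.9.
At the ceiling P = 67, quantity supplied = (67 − 6)/0.18 = 338.8889.
Willingness to pay at Q' = 338.8889: 105.4 − 0.1·338.8889 = 71.5111.
ΔQ = 355 − 338.8889 = 16.1111; wedge = 71.5111 − 67 = 4.5111.
Welfare loss = ½ × 16.1111 × 4.5111 = €36.34.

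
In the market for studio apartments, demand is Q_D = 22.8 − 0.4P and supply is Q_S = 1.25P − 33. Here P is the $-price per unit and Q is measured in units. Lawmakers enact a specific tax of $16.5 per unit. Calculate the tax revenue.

In inverse form: demand P = 57 − 2.5Q, supply P = 26.4 + 0.8Q.
Competitive equilibrium: 57 − 2.5Q = 26.4 + 0.8Q → Q* = 9.2727, P* = 33.8182.
With the tax, the buyer price exceeds the seller price by 16.5: (57 − 2.5Q) − (26.4 + 0.8Q) = 16.5 → Q' = 4.2727.
Tax revenue = 16.5 × 4.2727 = $70.50.

$70.50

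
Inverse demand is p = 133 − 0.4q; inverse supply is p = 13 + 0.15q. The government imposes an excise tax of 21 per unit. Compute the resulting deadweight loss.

400.91

Competitive equilibrium: 133 − 0.4q = 13 + 0.15q → q* = 218.1818, p* = 45.7273.
With the tax, the buyer price exceeds the seller price by 21: (133 − 0.4q) − (13 + 0.15q) = 21 → q' = 180.
Δq = 218.1818 − 180 = 38.1818; the wedge equals the tax, 21.
Deadweight loss = ½ × 38.1818 × 21 = 400.91.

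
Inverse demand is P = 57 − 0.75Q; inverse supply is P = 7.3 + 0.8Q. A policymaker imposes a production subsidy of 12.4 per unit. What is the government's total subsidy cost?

496.80

Competitive equilibrium: 57 − 0.75Q = 7.3 + 0.8Q → Q* = 32.0645, P* = 32.9516.
The subsidy lowers effective supply by 12.4: P = 0.8Q − 5.1.
New quantity: 57 − 0.75Q = 0.8Q − 5.1 → Q' = 40.0645.
Total subsidy cost = 12.4 × 40.0645 = 496.80.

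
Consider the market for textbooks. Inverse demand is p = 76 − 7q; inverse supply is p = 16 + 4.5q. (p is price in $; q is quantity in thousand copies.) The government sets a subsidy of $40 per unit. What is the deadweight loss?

$69.57 thousand

Competitive equilibrium: 76 − 7q = 16 + 4.5q → q* = 5.2174, p* = 39.4783.
The subsidy lowers effective supply by 40: p = 4.5q − 24.
New quantity: 76 − 7q = 4.5q − 24 → q' = 8.6957.
Overproduction Δq = 8.6957 − 5.2174 = 3.4783; wedge = subsidy = 40.
The triangle = ½ × 3.4783 × 40 = $69.57 thousand.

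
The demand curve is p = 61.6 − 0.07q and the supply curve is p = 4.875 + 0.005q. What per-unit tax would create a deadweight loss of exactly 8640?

36

Competitive equilibrium: 61.6 − 0.07q = 4.875 + 0.005q → q* = 756.3333, p* = 8.6567.
A tax t gives Δq = t/0.075 and wedge t, so DWL = t²/0.15.
t²/0.15 = 8640 → t² = 1296 → t = 36.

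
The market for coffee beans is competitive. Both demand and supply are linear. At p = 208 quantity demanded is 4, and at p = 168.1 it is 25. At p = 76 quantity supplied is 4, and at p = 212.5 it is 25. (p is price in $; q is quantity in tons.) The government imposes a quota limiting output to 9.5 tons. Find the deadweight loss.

Demand slope = (168.1 − 208)/(25 − 4) = −1.9, so p = 215.6 − 1.9q.
Supply slope = (212.5 − 76)/(25 − 4) = 6.5, so p = 50 + 6.5q.
Competitive equilibrium: 215.6 − 1.9q = 50 + 6.5q → q* = 19.7143, p* = 178.1429.
At q = 9.5: demand price = 215.6 − 1.9·9.5 = 197.55; supply price = 50 + 6.5·9.5 = 111.75.
Δq = 19.7143 − 9.5 = 10.2143; wedge = 197.55 − 111.75 = 85.8.
DWL = ½ × 10.2143 × 85.8 = $438.19.

$438.19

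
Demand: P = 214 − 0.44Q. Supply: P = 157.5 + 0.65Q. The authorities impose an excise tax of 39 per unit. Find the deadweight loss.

697.71

Competitive equilibrium: 214 − 0.44Q = 157.5 + 0.65Q → Q* = 51.8349, P* = 191.1927.
With the tax, the buyer price exceeds the seller price by 39: (214 − 0.44Q) − (157.5 + 0.65Q) = 39 → Q' = 16.055.
ΔQ = 51.8349 − 16.055 = 35.7799; the wedge equals the tax, 39.
Deadweight loss = ½ × 35.7799 × 39 = 697.71.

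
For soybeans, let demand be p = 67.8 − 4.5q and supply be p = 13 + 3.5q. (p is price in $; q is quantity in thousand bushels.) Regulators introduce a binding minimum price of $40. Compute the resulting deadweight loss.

$1.81 thousand

Competitive equilibrium: 67.8 − 4.5q = 13 + 3.5q → q* = 6.85, p* = 36.975.
At the floor p = 40, quantity demanded = (67.8 − 40)/4.5 = 6.1778.
Sellers' marginal cost at q' = 6.1778: 13 + 3.5·6.1778 = 34.6223.
Δq = 6.85 − 6.1778 = 0.6722; wedge = 40 − 34.6223 = 5.3777.
The triangle = ½ × 0.6722 × 5.3777 = $1.81 thousand.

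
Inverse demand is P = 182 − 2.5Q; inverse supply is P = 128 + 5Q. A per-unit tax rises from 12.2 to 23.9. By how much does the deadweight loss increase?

28.158

Competitive equilibrium: 182 − 2.5Q = 128 + 5Q → Q* = 7.2, P* = 164.
For a per-unit tax t: ΔQ = t/7.5, so DWL = ½·t·(t/7.5) = t²/15.
At t = 12.2: DWL = 9.923. At t = 23.9: DWL = 38.081.
Increase = 38.081 − 9.923 = 28.158.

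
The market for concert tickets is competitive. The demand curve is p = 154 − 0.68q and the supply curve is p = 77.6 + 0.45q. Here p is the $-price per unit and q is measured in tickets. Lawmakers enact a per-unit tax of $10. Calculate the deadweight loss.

Competitive equilibrium: 154 − 0.68q = 77.6 + 0.45q → q* = 67.6106, p* = 108.0248.
With the tax, the buyer price exceeds the seller price by 10: (154 − 0.68q) − (77.6 + 0.45q) = 10 → q' = 58.7611.
Δq = 67.6106 − 58.7611 = 8.8495; the wedge equals the tax, 10.
Deadweight loss = ½ × 8.8495 × 10 = $44.25.

$44.25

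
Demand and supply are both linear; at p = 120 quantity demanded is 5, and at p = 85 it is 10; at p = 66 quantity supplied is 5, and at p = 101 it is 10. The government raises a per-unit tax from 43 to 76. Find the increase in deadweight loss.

Demand slope = (85 − 120)/(10 − 5) = −7, so p = 155 − 7q.
Supply slope = (101 − 66)/(10 − 5) = 7, so p = 31 + 7q.
Competitive equilibrium: 155 − 7q = 31 + 7q → q* = 8.8571, p* = 93.
For a per-unit tax t: Δq = t/14, so DWL = ½·t·(t/14) = t²/28.
At t = 43: DWL = 66.036. At t = 76: DWL = 206.286.
Increase = 206.286 − 66.036 = 140.25.

140.25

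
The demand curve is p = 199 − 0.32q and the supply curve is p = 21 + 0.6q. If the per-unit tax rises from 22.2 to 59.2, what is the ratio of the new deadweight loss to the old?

Competitive equilibrium: 199 − 0.32q = 21 + 0.6q → q* = 193.4783, p* = 137.087.
For a per-unit tax t: Δq = t/0.92, so DWL = ½·t·(t/0.92) = t²/1.84.
At t = 22.2: DWL = 267.848. At t = 59.2: DWL = 1904.696.
Ratio = (59.2/22.2)² = 7.111.

7.111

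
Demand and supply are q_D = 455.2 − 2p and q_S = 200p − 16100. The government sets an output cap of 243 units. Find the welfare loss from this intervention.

588.74

In inverse form: demand p = 227.6 − 0.5q, supply p = 80.5 + 0.005q.
Competitive equilibrium: 227.6 − 0.5q = 80.5 + 0.005q → q* = 291.2871, p* = 81.9564.
At q = 243: demand price = 227.6 − 0.5·243 = 106.1; supply price = 80.5 + 0.005·243 = 81.715.
Δq = 291.2871 − 243 = 48.2871; wedge = 106.1 − 81.715 = 24.385.
Welfare loss = ½ × 48.2871 × 24.385 = 588.74.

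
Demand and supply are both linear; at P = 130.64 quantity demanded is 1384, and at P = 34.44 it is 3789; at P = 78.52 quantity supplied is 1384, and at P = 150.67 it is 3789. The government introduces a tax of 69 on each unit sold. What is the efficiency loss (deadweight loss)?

Demand slope = (34.44 − 130.64)/(3789 − 1384) = −0.04, so P = 186 − 0.04Q.
Supply slope = (150.67 − 78.52)/(3789 − 1384) = 0.03, so P = 37 + 0.03Q.
Competitive equilibrium: 186 − 0.04Q = 37 + 0.03Q → Q* = 2128.5714, P* = 100.8571.
With the tax, the buyer price exceeds the seller price by 69: (186 − 0.04Q) − (37 + 0.03Q) = 69 → Q' = 1142.8571.
ΔQ = 2128.5714 − 1142.8571 = 985.7143; the wedge equals the tax, 69.
DWL = ½ × 985.7143 × 69 = 34007.14.

34007.14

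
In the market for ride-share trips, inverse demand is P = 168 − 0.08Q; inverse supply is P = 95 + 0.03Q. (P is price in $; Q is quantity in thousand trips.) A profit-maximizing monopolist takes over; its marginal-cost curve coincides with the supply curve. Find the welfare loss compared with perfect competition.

$4294.33 thousand

Competitive equilibrium: 168 − 0.08Q = 95 + 0.03Q → Q* = 663.63636, P* = 114.90909.
Marginal revenue: MR = 168 − 0.16Q. Set MR = MC: 168 − 0.16Q = 95 + 0.03Q → Q_m = 384.21053.
Price P_m = 168 − 0.08·384.21053 = 137.26316; MC(Q_m) = 95 + 0.03·384.21053 = 106.52632.
Competitive Q* = 663.63636, so ΔQ = 279.42583; wedge = 137.26316 − 106.52632 = 30.73684.
The triangle = ½ × 279.42583 × 30.73684 = $4294.33 thousand.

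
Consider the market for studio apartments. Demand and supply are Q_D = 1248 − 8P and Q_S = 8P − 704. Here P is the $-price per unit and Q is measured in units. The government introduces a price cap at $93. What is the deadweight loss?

$6728

In inverse form: demand P = 156 − 0.125Q, supply P = 88 + 0.125Q.
Competitive equilibrium: 156 − 0.125Q = 88 + 0.125Q → Q* = 272, P* = 122.
At the ceiling P = 93, quantity supplied = (93 − 88)/0.125 = 40.
Willingness to pay at Q' = 40: 156 − 0.125·40 = 151.
ΔQ = 272 − 40 = 232; wedge = 151 − 93 = 58.
The triangle = ½ × 232 × 58 = $6728.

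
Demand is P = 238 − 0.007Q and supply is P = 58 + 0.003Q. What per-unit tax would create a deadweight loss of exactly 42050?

Competitive equilibrium: 238 − 0.007Q = 58 + 0.003Q → Q* = 18000, P* = 112.
A tax t gives ΔQ = t/0.01 and wedge t, so DWL = t²/0.02.
t²/0.02 = 42050 → t² = 841 → t = 29.

29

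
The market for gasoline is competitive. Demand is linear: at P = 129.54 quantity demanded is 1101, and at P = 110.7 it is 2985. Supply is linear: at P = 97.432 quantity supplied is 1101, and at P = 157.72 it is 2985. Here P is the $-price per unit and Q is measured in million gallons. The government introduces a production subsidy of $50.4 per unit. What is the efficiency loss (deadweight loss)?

$30240 million

Demand slope = (110.7 − 129.54)/(2985 − 1101) = −0.01, so P = 140.55 − 0.01Q.
Supply slope = (157.72 − 97.432)/(2985 − 1101) = 0.032, so P = 62.2 + 0.032Q.
Competitive equilibrium: 140.55 − 0.01Q = 62.2 + 0.032Q → Q* = 1865.4762, P* = 121.8952.
The subsidy lowers effective supply by 50.4: P = 11.8 + 0.032Q.
New quantity: 140.55 − 0.01Q = 11.8 + 0.032Q → Q' = 3065.4762.
Overproduction ΔQ = 3065.4762 − 1865.4762 = 1200; wedge = subsidy = 50.4.
Deadweight loss = ½ × 1200 × 50.4 = $30240 million.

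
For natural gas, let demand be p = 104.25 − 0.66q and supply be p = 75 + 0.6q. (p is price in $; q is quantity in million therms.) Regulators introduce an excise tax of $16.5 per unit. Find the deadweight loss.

$108.04 million

Competitive equilibrium: 104.25 − 0.66q = 75 + 0.6q → q* = 23.2143, p* = 88.9286.
With the tax, the buyer price exceeds the seller price by 16.5: (104.25 − 0.66q) − (75 + 0.6q) = 16.5 → q' = 10.119.
Δq = 23.2143 − 10.119 = 13.0953; the wedge equals the tax, 16.5.
DWL = ½ × 13.0953 × 16.5 = $108.04 million.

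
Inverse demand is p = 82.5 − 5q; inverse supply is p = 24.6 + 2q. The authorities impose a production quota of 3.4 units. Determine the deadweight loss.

83.06

Competitive equilibrium: 82.5 − 5q = 24.6 + 2q → q* = 8.2714, p* = 41.1429.
At q = 3.4: demand price = 82.5 − 5·3.4 = 65.5; supply price = 24.6 + 2·3.4 = 31.4.
Δq = 8.2714 − 3.4 = 4.8714; wedge = 65.5 − 31.4 = 34.1.
Welfare loss = ½ × 4.8714 × 34.1 = 83.06.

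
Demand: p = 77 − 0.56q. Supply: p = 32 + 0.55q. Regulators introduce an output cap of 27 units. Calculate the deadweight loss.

101.76

Competitive equilibrium: 77 − 0.56q = 32 + 0.55q → q* = 40.5405, p* = 54.2973.
At q = 27: demand price = 77 − 0.56·27 = 61.88; supply price = 32 + 0.55·27 = 46.85.
Δq = 40.5405 − 27 = 13.5405; wedge = 61.88 − 46.85 = 15.03.
The triangle = ½ × 13.5405 × 15.03 = 101.76.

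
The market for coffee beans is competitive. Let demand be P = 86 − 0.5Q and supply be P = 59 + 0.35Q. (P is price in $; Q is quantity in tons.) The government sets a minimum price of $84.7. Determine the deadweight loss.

$361.50

Competitive equilibrium: 86 − 0.5Q = 59 + 0.35Q → Q* = 31.7647, P* = 70.1176.
At the floor P = 84.7, quantity demanded = (86 − 84.7)/0.5 = 2.6.
Sellers' marginal cost at Q' = 2.6: 59 + 0.35·2.6 = 59.91.
ΔQ = 31.7647 − 2.6 = 29.1647; wedge = 84.7 − 59.91 = 24.79.
Deadweight loss = ½ × 29.1647 × 24.79 = $361.50.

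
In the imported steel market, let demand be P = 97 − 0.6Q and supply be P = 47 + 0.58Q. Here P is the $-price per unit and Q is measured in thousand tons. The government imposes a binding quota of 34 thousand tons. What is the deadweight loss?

Competitive equilibrium: 97 − 0.6Q = 47 + 0.58Q → Q* = 42.3729, P* = 71.5763.
At Q = 34: demand price = 97 − 0.6·34 = 76.6; supply price = 47 + 0.58·34 = 66.72.
ΔQ = 42.3729 − 34 = 8.3729; wedge = 76.6 − 66.72 = 9.88.
DWL = ½ × 8.3729 × 9.88 = $41.36 thousand.

$41.36 thousand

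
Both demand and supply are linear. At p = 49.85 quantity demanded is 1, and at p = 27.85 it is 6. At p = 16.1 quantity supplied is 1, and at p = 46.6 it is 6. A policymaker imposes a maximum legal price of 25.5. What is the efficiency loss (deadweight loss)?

Demand slope = (27.85 − 49.85)/(6 − 1) = −4.4, so p = 54.25 − 4.4q.
Supply slope = (46.6 − 16.1)/(6 − 1) = 6.1, so p = 10 + 6.1q.
Competitive equilibrium: 54.25 − 4.4q = 10 + 6.1q → q* = 4.2143, p* = 35.7071.
At the ceiling p = 25.5, quantity supplied = (25.5 − 10)/6.1 = 2.541.
Willingness to pay at q' = 2.541: 54.25 − 4.4·2.541 = 43.0696.
Δq = 4.2143 − 2.541 = 1.6733; wedge = 43.0696 − 25.5 = 17.5696.
The triangle = ½ × 1.6733 × 17.5696 = 14.70.

14.70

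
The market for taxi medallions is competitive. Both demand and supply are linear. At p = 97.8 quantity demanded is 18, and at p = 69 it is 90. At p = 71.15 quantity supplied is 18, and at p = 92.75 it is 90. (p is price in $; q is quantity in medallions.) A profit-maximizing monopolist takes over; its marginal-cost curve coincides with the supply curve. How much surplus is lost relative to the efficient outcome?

Demand slope = (69 − 97.8)/(90 − 18) = −0.4, so p = 105 − 0.4q.
Supply slope = (92.75 − 71.15)/(90 − 18) = 0.3, so p = 65.75 + 0.3q.
Competitive equilibrium: 105 − 0.4q = 65.75 + 0.3q → q* = 56.0714, p* = 82.5714.
Marginal revenue: MR = 105 − 0.8q. Set MR = MC: 105 − 0.8q = 65.75 + 0.3q → q_m = 35.6818.
Price p_m = 105 − 0.4·35.6818 = 90.7273; MC(q_m) = 65.75 + 0.3·35.6818 = 76.4545.
Competitive q* = 56.0714, so Δq = 20.3896; wedge = 90.7273 − 76.4545 = 14.2728.
DWL = ½ × 20.3896 × 14.2728 = $145.51.

$145.51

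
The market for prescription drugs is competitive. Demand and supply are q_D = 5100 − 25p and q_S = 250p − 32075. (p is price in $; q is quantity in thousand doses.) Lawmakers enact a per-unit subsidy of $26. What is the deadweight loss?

$7681.82 thousand

In inverse form: demand p = 204 − 0.04q, supply p = 128.3 + 0.004q.
Competitive equilibrium: 204 − 0.04q = 128.3 + 0.004q → q* = 1720.4545, p* = 135.1818.
The subsidy lowers effective supply by 26: p = 102.3 + 0.004q.
New quantity: 204 − 0.04q = 102.3 + 0.004q → q' = 2311.3636.
Overproduction Δq = 2311.3636 − 1720.4545 = 590.9091; wedge = subsidy = 26.
DWL = ½ × 590.9091 × 26 = $7681.82 thousand.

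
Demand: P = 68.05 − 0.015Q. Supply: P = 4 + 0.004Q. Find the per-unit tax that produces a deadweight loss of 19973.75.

27.55

Competitive equilibrium: 68.05 − 0.015Q = 4 + 0.004Q → Q* = 3371.0526, P* = 17.4842.
A tax t gives ΔQ = t/0.019 and wedge t, so DWL = t²/0.038.
t²/0.038 = 19973.75 → t² = 759.0025 → t = 27.55.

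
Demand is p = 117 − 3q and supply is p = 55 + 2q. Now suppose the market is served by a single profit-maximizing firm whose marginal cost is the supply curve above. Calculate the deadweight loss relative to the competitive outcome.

Competitive equilibrium: 117 − 3q = 55 + 2q → q* = 12.4, p* = 79.8.
Marginal revenue: MR = 117 − 6q. Set MR = MC: 117 − 6q = 55 + 2q → q_m = 7.75.
Price p_m = 117 − 3·7.75 = 93.75; MC(q_m) = 55 + 2·7.75 = 70.5.
Competitive q* = 12.4, so Δq = 4.65; wedge = 93.75 − 70.5 = 23.25.
DWL = ½ × 4.65 × 23.25 = 54.06.

54.06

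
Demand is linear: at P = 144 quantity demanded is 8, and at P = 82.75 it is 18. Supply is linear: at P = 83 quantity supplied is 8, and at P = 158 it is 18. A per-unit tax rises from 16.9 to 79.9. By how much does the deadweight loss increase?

Demand slope = (82.75 − 144)/(18 − 8) = −6.125, so P = 193 − 6.125Q.
Supply slope = (158 − 83)/(18 − 8) = 7.5, so P = 23 + 7.5Q.
Competitive equilibrium: 193 − 6.125Q = 23 + 7.5Q → Q* = 12.4771, P* = 116.578.
For a per-unit tax t: ΔQ = t/13.625, so DWL = ½·t·(t/13.625) = t²/27.25.
At t = 16.9: DWL = 10.4811. At t = 79.9: DWL = 234.2756.
Increase = 234.2756 − 10.4811 = 223.79.

223.79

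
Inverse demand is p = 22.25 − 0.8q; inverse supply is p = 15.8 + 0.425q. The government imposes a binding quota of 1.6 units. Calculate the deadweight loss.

8.23

Competitive equilibrium: 22.25 − 0.8q = 15.8 + 0.425q → q* = 5.2653, p* = 18.0378.
At q = 1.6: demand price = 22.25 − 0.8·1.6 = 20.97; supply price = 15.8 + 0.425·1.6 = 16.48.
Δq = 5.2653 − 1.6 = 3.6653; wedge = 20.97 − 16.48 = 4.49.
Welfare loss = ½ × 3.6653 × 4.49 = 8.23.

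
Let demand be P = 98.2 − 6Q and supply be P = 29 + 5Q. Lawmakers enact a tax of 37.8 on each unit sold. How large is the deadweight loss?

64.95

Competitive equilibrium: 98.2 − 6Q = 29 + 5Q → Q* = 6.2909, P* = 60.4545.
With the tax, the buyer price exceeds the seller price by 37.8: (98.2 − 6Q) − (29 + 5Q) = 37.8 → Q' = 2.8545.
ΔQ = 6.2909 − 2.8545 = 3.4364; the wedge equals the tax, 37.8.
Deadweight loss = ½ × 3.4364 × 37.8 = 64.95.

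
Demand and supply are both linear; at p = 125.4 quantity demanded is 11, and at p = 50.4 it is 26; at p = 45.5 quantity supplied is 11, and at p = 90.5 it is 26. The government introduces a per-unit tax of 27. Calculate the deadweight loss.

45.56

Demand slope = (50.4 − 125.4)/(26 − 11) = −5, so p = 180.4 − 5q.
Supply slope = (90.5 − 45.5)/(26 − 11) = 3, so p = 12.5 + 3q.
Competitive equilibrium: 180.4 − 5q = 12.5 + 3q → q* = 20.9875, p* = 75.4625.
With the tax, the buyer price exceeds the seller price by 27: (180.4 − 5q) − (12.5 + 3q) = 27 → q' = 17.6125.
Δq = 20.9875 − 17.6125 = 3.375; the wedge equals the tax, 27.
Deadweight loss = ½ × 3.375 × 27 = 45.56.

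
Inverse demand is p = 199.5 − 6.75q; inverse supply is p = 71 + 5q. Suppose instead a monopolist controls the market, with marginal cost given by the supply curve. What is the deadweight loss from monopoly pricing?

Competitive equilibrium: 199.5 − 6.75q = 71 + 5q → q* = 10.9362, p* = 125.6809.
Marginal revenue: MR = 199.5 − 13.5q. Set MR = MC: 199.5 − 13.5q = 71 + 5q → q_m = 6.9459.
Price p_m = 199.5 − 6.75·6.9459 = 152.6152; MC(q_m) = 71 + 5·6.9459 = 105.7295.
Competitive q* = 10.9362, so Δq = 3.9903; wedge = 152.6152 − 105.7295 = 46.8857.
Deadweight loss = ½ × 3.9903 × 46.8857 = 93.54.

93.54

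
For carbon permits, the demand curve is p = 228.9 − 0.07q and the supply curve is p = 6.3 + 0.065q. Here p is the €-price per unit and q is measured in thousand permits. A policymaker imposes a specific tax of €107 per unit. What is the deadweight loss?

Competitive equilibrium: 228.9 − 0.07q = 6.3 + 0.065q → q* = 1648.8889, p* = 113.4778.
With the tax, the buyer price exceeds the seller price by 107: (228.9 − 0.07q) − (6.3 + 0.065q) = 107 → q' = 856.2963.
Δq = 1648.8889 − 856.2963 = 792.5926; the wedge equals the tax, 107.
Deadweight loss = ½ × 792.5926 × 107 = €42403.70 thousand.

€42403.70 thousand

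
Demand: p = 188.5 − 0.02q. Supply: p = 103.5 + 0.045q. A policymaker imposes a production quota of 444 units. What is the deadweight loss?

24243.84

Competitive equilibrium: 188.5 − 0.02q = 103.5 + 0.045q → q* = 1307.6923, p* = 162.3462.
At q = 444: demand price = 188.5 − 0.02·444 = 179.62; supply price = 103.5 + 0.045·444 = 123.48.
Δq = 1307.6923 − 444 = 863.6923; wedge = 179.62 − 123.48 = 56.14.
Welfare loss = ½ × 863.6923 × 56.14 = 24243.84.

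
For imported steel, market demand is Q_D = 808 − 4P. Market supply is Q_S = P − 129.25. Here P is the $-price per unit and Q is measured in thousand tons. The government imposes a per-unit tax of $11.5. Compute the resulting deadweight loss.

In inverse form: demand P = 202 − 0.25Q, supply P = 129.25 + Q.
Competitive equilibrium: 202 − 0.25Q = 129.25 + Q → Q* = 58.2, P* = 187.45.
With the tax, the buyer price exceeds the seller price by 11.5: (202 − 0.25Q) − (129.25 + Q) = 11.5 → Q' = 49.
ΔQ = 58.2 − 49 = 9.2; the wedge equals the tax, 11.5.
Welfare loss = ½ × 9.2 × 11.5 = $52.90 thousand.

$52.90 thousand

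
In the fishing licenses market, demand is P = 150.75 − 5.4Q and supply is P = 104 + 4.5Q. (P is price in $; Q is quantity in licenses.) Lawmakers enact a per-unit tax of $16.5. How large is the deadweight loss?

$13.75

Competitive equilibrium: 150.75 − 5.4Q = 104 + 4.5Q → Q* = 4.7222, P* = 125.25.
With the tax, the buyer price exceeds the seller price by 16.5: (150.75 − 5.4Q) − (104 + 4.5Q) = 16.5 → Q' = 3.0556.
ΔQ = 4.7222 − 3.0556 = 1.6666; the wedge equals the tax, 16.5.
The triangle = ½ × 1.6666 × 16.5 = $13.75.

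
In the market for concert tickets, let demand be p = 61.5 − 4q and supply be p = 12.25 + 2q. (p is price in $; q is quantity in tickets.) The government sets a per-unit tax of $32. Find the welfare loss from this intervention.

Competitive equilibrium: 61.5 − 4q = 12.25 + 2q → q* = 8.2083, p* = 28.6667.
With the tax, the buyer price exceeds the seller price by 32: (61.5 − 4q) − (12.25 + 2q) = 32 → q' = 2.875.
Δq = 8.2083 − 2.875 = 5.3333; the wedge equals the tax, 32.
The triangle = ½ × 5.3333 × 32 = $85.33.

$85.33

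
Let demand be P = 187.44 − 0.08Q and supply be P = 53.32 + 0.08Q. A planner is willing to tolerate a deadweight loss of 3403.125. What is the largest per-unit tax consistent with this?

33

Competitive equilibrium: 187.44 − 0.08Q = 53.32 + 0.08Q → Q* = 838.25, P* = 120.38.
A tax t gives ΔQ = t/0.16 and wedge t, so DWL = t²/0.32.
t²/0.32 = 3403.125 → t² = 1089 → t = 33.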